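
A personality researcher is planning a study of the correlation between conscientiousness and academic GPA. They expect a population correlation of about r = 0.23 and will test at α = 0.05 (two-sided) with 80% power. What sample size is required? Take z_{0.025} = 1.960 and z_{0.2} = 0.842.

Fisher's z: C = ½·ln((1+r)/(1−r)) = ½·ln(1.5974) = 0.2342.
n = ((z_{α/2} + z_β)/C)² + 3.
(1.960 + 0.842) / 0.2342 = 2.802 / 0.2342 = 11.964.
n = 11.964² + 3 = 143.14 + 3 = 146.1.
Round up.

n = 147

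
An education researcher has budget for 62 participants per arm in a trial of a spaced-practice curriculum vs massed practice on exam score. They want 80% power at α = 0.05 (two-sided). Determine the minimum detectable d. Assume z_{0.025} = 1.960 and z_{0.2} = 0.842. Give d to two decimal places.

For two independent groups of n = 62 each: d_min = (z_{α/2} + z_β)·√(2/n).
z-sum = 1.960 + 0.842 = 2.802.
d_min = 2.802 × √(2/62) = 2.802 × 0.1796 = 0.503.

d_min ≈ 0.50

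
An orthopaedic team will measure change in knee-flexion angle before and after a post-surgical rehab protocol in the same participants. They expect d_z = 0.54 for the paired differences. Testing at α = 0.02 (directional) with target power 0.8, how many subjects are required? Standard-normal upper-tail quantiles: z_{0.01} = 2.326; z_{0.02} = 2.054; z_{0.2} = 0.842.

n = 29 pairs

For a paired (one-sample on differences) test: n = ((z_{α} + z_β) / d)².
z_{α} + z_β = 2.054 + 0.842 = 2.896.
n = (2.896 / 0.54)² = 5.363² = 28.76.
Round up.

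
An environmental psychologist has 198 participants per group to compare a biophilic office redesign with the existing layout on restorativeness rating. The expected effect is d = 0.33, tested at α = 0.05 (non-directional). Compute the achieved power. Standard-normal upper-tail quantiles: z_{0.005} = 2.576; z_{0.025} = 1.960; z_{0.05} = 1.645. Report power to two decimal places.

power ≈ 0.91

For two equal groups, power = Φ(d·√(n/2) − z_{α/2}).
d·√(n/2) = 0.33 × √(198/2) = 0.33 × 9.950 = 3.283.
z_β = 3.283 − 1.960 = 1.323.
Power = Φ(1.323) = 0.907.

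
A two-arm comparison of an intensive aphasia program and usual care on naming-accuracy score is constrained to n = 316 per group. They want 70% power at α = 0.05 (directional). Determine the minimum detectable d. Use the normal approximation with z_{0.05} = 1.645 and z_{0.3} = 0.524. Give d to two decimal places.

For two independent groups of n = 316 each: d_min = (z_{α} + z_β)·√(2/n).
z-sum = 1.645 + 0.524 = 2.169.
d_min = 2.169 × √(2/316) = 2.169 × 0.0796 = 0.173.

d_min ≈ 0.17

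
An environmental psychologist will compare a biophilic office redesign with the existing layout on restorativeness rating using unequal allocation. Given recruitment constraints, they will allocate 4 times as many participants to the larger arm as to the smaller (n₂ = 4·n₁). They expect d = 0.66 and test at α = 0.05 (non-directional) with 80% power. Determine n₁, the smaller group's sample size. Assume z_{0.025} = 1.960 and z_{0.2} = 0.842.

n₁ = 23

With allocation ratio k = n₂/n₁ = 4, Var(x̄₁−x̄₂) = σ²(1/n₁ + 1/(k·n₁)) = σ²·(k+1)/(k·n₁).
So n₁ = (1 + 1/k)·((z_{α/2} + z_β)/d)² = 1.250 × (2.802/0.66)².
n₁ = 1.250 × 18.02 = 22.5.
Round up: n₁ = 23, giving n₂ = 4 × 23 = 92.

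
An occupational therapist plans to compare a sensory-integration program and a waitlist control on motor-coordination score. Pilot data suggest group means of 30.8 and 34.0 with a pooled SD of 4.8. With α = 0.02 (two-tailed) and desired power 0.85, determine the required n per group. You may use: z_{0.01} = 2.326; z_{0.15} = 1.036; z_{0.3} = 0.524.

Cohen's d = |M₁ − M₂| / SD_pooled = |30.8 − 34.0| / 4.8 = 3.2 / 4.8 = 0.667.
For two independent groups with equal n: n = 2·((z_{α/2} + z_β) / d)².
z_{α/2} + z_β = 2.326 + 1.036 = 3.362.
n = 2 × (3.362 / 0.667)² = 2 × 5.040² = 2 × 25.41 = 50.8.
Round up to the next whole participant.

n = 51 per group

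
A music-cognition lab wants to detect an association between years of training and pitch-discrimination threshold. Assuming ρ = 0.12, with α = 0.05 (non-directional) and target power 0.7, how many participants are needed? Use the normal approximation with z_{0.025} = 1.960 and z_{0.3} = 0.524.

n = 428

Fisher's z: C = ½·ln((1+r)/(1−r)) = ½·ln(1.2727) = 0.1206.
n = ((z_{α/2} + z_β)/C)² + 3.
(1.960 + 0.524) / 0.1206 = 2.484 / 0.1206 = 20.597.
n = 20.597² + 3 = 424.24 + 3 = 427.2.
Round up.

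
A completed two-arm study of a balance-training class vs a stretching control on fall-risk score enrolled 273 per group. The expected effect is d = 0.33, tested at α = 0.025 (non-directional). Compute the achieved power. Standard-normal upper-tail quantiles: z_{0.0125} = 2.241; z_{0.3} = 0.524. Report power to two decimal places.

power ≈ 0.95

For two equal groups, power = Φ(d·√(n/2) − z_{α/2}).
d·√(n/2) = 0.33 × √(273/2) = 0.33 × 11.683 = 3.855.
z_β = 3.855 − 2.241 = 1.614.
Power = Φ(1.614) = 0.947.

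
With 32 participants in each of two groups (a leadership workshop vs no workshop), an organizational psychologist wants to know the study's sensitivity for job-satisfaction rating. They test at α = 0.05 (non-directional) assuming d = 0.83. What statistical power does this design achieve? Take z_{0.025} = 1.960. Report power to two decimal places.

For two equal groups, power = Φ(d·√(n/2) − z_{α/2}).
d·√(n/2) = 0.83 × √(32/2) = 0.83 × 4.000 = 3.320.
z_β = 3.320 − 1.960 = 1.360.
Power = Φ(1.360) = 0.913.

power ≈ 0.91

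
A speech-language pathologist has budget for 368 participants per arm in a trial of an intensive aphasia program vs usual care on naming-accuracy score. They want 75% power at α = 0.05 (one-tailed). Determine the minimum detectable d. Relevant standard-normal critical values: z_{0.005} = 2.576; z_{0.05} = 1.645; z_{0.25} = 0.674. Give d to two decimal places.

For two independent groups of n = 368 each: d_min = (z_{α} + z_β)·√(2/n).
z-sum = 1.645 + 0.674 = 2.319.
d_min = 2.319 × √(2/368) = 2.319 × 0.0737 = 0.171.

d_min ≈ 0.17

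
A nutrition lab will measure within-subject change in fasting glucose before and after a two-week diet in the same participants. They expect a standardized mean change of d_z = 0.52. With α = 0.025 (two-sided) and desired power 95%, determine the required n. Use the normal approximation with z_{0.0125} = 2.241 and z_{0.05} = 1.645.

For a paired (one-sample on differences) test: n = ((z_{α/2} + z_β) / d)².
z_{α/2} + z_β = 2.241 + 1.645 = 3.886.
n = (3.886 / 0.52)² = 7.473² = 55.85.
Round up.

n = 56 pairs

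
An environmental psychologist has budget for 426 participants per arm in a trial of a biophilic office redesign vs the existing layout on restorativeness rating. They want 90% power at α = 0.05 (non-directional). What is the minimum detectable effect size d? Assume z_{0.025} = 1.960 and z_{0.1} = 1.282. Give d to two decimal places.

For two independent groups of n = 426 each: d_min = (z_{α/2} + z_β)·√(2/n).
z-sum = 1.960 + 1.282 = 3.242.
d_min = 3.242 × √(2/426) = 3.242 × 0.0685 = 0.222.

d_min ≈ 0.22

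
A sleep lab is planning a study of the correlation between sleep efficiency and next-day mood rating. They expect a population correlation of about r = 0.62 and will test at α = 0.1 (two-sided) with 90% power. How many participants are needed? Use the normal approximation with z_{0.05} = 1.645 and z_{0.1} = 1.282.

n = 20

Fisher's z: C = ½·ln((1+r)/(1−r)) = ½·ln(4.2632) = 0.7250.
n = ((z_{α/2} + z_β)/C)² + 3.
(1.645 + 1.282) / 0.7250 = 2.927 / 0.7250 = 4.037.
n = 4.037² + 3 = 16.30 + 3 = 19.3.
Round up.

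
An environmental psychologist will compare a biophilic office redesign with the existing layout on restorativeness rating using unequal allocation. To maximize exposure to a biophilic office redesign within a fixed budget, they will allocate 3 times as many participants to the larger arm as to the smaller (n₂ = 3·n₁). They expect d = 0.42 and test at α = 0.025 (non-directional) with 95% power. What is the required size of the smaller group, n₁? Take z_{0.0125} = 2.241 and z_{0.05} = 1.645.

n₁ = 115

With allocation ratio k = n₂/n₁ = 3, Var(x̄₁−x̄₂) = σ²(1/n₁ + 1/(k·n₁)) = σ²·(k+1)/(k·n₁).
So n₁ = (1 + 1/k)·((z_{α/2} + z_β)/d)² = 1.333 × (3.886/0.42)².
n₁ = 1.333 × 85.61 = 114.1.
Round up: n₁ = 115, giving n₂ = 3 × 115 = 345.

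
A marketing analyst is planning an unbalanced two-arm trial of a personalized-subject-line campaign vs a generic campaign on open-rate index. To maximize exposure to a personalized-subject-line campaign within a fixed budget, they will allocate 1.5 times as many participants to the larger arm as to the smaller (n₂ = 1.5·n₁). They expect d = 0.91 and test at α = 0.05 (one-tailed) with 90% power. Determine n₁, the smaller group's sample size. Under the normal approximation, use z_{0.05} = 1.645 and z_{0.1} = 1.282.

With allocation ratio k = n₂/n₁ = 1.5, Var(x̄₁−x̄₂) = σ²(1/n₁ + 1/(k·n₁)) = σ²·(k+1)/(k·n₁).
So n₁ = (1 + 1/k)·((z_{α} + z_β)/d)² = 1.667 × (2.927/0.91)².
n₁ = 1.667 × 10.35 = 17.2.
Round up: n₁ = 18, giving n₂ = 1.5 × 18 = 27.

n₁ = 18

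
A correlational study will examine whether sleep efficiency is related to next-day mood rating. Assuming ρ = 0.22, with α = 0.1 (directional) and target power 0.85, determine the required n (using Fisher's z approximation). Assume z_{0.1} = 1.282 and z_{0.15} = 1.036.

n = 111

Fisher's z: C = ½·ln((1+r)/(1−r)) = ½·ln(1.5641) = 0.2237.
n = ((z_{α} + z_β)/C)² + 3.
(1.282 + 1.036) / 0.2237 = 2.318 / 0.2237 = 10.362.
n = 10.362² + 3 = 107.37 + 3 = 110.4.
Round up.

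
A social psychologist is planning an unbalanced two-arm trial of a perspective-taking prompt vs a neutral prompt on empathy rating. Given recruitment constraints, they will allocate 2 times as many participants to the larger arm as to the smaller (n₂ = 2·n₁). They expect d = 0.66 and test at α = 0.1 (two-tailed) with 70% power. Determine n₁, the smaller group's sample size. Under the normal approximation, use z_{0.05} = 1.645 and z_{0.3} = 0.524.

With allocation ratio k = n₂/n₁ = 2, Var(x̄₁−x̄₂) = σ²(1/n₁ + 1/(k·n₁)) = σ²·(k+1)/(k·n₁).
So n₁ = (1 + 1/k)·((z_{α/2} + z_β)/d)² = 1.500 × (2.169/0.66)².
n₁ = 1.500 × 10.80 = 16.2.
Round up: n₁ = 17, giving n₂ = 2 × 17 = 34.

n₁ = 17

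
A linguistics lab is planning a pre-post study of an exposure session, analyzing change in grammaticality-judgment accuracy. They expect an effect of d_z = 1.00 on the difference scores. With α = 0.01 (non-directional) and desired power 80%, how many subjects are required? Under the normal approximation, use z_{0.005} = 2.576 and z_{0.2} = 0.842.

n = 12 pairs

For a paired (one-sample on differences) test: n = ((z_{α/2} + z_β) / d)².
z_{α/2} + z_β = 2.576 + 0.842 = 3.418.
n = (3.418 / 1.00)² = 3.418² = 11.68.
Round up.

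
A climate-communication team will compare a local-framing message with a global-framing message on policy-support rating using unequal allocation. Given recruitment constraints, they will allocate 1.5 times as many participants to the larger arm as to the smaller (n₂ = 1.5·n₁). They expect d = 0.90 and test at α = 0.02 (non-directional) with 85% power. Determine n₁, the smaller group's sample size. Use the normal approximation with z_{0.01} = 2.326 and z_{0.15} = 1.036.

With allocation ratio k = n₂/n₁ = 1.5, Var(x̄₁−x̄₂) = σ²(1/n₁ + 1/(k·n₁)) = σ²·(k+1)/(k·n₁).
So n₁ = (1 + 1/k)·((z_{α/2} + z_β)/d)² = 1.667 × (3.362/0.90)².
n₁ = 1.667 × 13.95 = 23.3.
Round up: n₁ = 24, giving n₂ = 1.5 × 24 = 36.

n₁ = 24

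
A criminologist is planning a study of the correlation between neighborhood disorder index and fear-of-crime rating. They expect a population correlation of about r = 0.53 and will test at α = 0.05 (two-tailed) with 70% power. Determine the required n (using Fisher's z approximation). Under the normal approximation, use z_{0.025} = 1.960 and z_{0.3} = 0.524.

n = 21

Fisher's z: C = ½·ln((1+r)/(1−r)) = ½·ln(3.2553) = 0.5901.
n = ((z_{α/2} + z_β)/C)² + 3.
(1.960 + 0.524) / 0.5901 = 2.484 / 0.5901 = 4.209.
n = 4.209² + 3 = 17.72 + 3 = 20.7.
Round up.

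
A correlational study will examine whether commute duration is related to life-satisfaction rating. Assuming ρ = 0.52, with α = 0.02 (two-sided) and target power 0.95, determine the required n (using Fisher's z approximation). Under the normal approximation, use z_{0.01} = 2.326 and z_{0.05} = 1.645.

n = 51

Fisher's z: C = ½·ln((1+r)/(1−r)) = ½·ln(3.1667) = 0.5763.
n = ((z_{α/2} + z_β)/C)² + 3.
(2.326 + 1.645) / 0.5763 = 3.971 / 0.5763 = 6.891.
n = 6.891² + 3 = 47.48 + 3 = 50.5.
Round up.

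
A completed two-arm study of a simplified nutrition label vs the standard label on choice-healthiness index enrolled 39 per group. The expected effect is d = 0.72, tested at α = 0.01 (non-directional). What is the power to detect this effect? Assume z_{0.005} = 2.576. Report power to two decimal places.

power ≈ 0.73

For two equal groups, power = Φ(d·√(n/2) − z_{α/2}).
d·√(n/2) = 0.72 × √(39/2) = 0.72 × 4.416 = 3.179.
z_β = 3.179 − 2.576 = 0.603.
Power = Φ(0.603) = 0.727.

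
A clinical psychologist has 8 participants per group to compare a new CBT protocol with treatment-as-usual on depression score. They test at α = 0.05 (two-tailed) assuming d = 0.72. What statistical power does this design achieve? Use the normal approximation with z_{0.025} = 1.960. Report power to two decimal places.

For two equal groups, power = Φ(d·√(n/2) − z_{α/2}).
d·√(n/2) = 0.72 × √(8/2) = 0.72 × 2.000 = 1.440.
z_β = 1.440 − 1.960 = -0.520.
Power = Φ(-0.520) = 0.302.

power ≈ 0.30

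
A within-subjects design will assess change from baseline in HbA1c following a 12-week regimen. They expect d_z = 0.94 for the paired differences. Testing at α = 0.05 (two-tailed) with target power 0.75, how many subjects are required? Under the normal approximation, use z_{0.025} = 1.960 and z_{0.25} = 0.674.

For a paired (one-sample on differences) test: n = ((z_{α/2} + z_β) / d)².
z_{α/2} + z_β = 1.960 + 0.674 = 2.634.
n = (2.634 / 0.94)² = 2.802² = 7.85.
Round up.

n = 8 pairs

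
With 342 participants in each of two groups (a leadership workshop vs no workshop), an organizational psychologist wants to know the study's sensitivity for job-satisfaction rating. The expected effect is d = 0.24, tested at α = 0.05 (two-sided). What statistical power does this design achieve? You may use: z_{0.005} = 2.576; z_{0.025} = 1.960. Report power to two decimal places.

For two equal groups, power = Φ(d·√(n/2) − z_{α/2}).
d·√(n/2) = 0.24 × √(342/2) = 0.24 × 13.077 = 3.138.
z_β = 3.138 − 1.960 = 1.178.
Power = Φ(1.178) = 0.881.

power ≈ 0.88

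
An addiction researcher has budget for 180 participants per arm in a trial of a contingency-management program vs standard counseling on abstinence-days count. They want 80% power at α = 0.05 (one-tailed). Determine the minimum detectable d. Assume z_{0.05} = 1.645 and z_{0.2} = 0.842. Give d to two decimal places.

For two independent groups of n = 180 each: d_min = (z_{α} + z_β)·√(2/n).
z-sum = 1.645 + 0.842 = 2.487.
d_min = 2.487 × √(2/180) = 2.487 × 0.1054 = 0.262.

d_min ≈ 0.26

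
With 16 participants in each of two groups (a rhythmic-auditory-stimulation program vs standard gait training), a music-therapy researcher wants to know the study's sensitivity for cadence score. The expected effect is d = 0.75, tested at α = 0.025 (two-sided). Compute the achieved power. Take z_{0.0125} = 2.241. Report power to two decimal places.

power ≈ 0.45

For two equal groups, power = Φ(d·√(n/2) − z_{α/2}).
d·√(n/2) = 0.75 × √(16/2) = 0.75 × 2.828 = 2.121.
z_β = 2.121 − 2.241 = -0.120.
Power = Φ(-0.120) = 0.452.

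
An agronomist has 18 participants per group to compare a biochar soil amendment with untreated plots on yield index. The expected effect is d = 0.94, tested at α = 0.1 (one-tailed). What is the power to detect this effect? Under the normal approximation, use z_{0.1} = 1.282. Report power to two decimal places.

power ≈ 0.94

For two equal groups, power = Φ(d·√(n/2) − z_{α}).
d·√(n/2) = 0.94 × √(18/2) = 0.94 × 3.000 = 2.820.
z_β = 2.820 − 1.282 = 1.538.
Power = Φ(1.538) = 0.938.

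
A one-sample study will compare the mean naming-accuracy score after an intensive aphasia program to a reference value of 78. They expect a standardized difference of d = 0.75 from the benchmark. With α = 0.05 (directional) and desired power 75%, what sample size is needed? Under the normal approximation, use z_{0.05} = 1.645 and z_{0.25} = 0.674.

n = 10

For a one-sample test: n = ((z_{α} + z_β) / d)².
z_{α} + z_β = 1.645 + 0.674 = 2.319.
n = (2.319 / 0.75)² = 3.092² = 9.56.
Round up.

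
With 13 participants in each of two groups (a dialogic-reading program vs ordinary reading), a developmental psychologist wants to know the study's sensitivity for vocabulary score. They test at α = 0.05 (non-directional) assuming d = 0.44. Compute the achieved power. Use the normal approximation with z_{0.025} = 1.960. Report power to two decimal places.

power ≈ 0.20

For two equal groups, power = Φ(d·√(n/2) − z_{α/2}).
d·√(n/2) = 0.44 × √(13/2) = 0.44 × 2.550 = 1.122.
z_β = 1.122 − 1.960 = -0.838.
Power = Φ(-0.838) = 0.201.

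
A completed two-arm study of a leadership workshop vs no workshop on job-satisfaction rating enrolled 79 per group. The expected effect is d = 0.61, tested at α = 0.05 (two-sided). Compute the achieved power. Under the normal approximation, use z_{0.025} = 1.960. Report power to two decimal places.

power ≈ 0.97

For two equal groups, power = Φ(d·√(n/2) − z_{α/2}).
d·√(n/2) = 0.61 × √(79/2) = 0.61 × 6.285 = 3.834.
z_β = 3.834 − 1.960 = 1.874.
Power = Φ(1.874) = 0.970.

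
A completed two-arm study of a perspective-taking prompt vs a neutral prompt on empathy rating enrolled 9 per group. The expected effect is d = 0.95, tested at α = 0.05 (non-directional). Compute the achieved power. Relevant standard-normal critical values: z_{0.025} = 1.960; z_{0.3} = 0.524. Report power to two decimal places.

For two equal groups, power = Φ(d·√(n/2) − z_{α/2}).
d·√(n/2) = 0.95 × √(9/2) = 0.95 × 2.121 = 2.015.
z_β = 2.015 − 1.960 = 0.055.
Power = Φ(0.055) = 0.522.

power ≈ 0.52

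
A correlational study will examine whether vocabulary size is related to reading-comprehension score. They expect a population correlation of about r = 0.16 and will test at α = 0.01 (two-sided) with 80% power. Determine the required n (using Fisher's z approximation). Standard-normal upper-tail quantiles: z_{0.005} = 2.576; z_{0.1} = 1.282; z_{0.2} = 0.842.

n = 452

Fisher's z: C = ½·ln((1+r)/(1−r)) = ½·ln(1.3810) = 0.1614.
n = ((z_{α/2} + z_β)/C)² + 3.
(2.576 + 0.842) / 0.1614 = 3.418 / 0.1614 = 21.177.
n = 21.177² + 3 = 448.47 + 3 = 451.5.
Round up.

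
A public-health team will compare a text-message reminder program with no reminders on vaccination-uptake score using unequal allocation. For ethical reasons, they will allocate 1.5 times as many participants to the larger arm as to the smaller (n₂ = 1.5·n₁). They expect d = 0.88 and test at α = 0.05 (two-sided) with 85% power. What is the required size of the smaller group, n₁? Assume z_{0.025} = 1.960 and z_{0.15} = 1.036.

With allocation ratio k = n₂/n₁ = 1.5, Var(x̄₁−x̄₂) = σ²(1/n₁ + 1/(k·n₁)) = σ²·(k+1)/(k·n₁).
So n₁ = (1 + 1/k)·((z_{α/2} + z_β)/d)² = 1.667 × (2.996/0.88)².
n₁ = 1.667 × 11.59 = 19.3.
Round up: n₁ = 20, giving n₂ = 1.5 × 20 = 30.

n₁ = 20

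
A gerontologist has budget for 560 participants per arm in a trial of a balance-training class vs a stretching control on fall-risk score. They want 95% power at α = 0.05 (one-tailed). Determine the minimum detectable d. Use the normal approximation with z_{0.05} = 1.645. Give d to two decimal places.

For two independent groups of n = 560 each: d_min = (z_{α} + z_β)·√(2/n).
z-sum = 1.645 + 1.645 = 3.290.
d_min = 3.290 × √(2/560) = 3.290 × 0.0598 = 0.197.

d_min ≈ 0.20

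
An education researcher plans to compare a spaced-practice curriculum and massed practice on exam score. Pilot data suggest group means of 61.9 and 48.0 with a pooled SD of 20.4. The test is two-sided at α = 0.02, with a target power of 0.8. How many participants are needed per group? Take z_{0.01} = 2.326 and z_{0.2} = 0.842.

n = 44 per group

Cohen's d = |M₁ − M₂| / SD_pooled = |61.9 − 48.0| / 20.4 = 13.9 / 20.4 = 0.681.
For two independent groups with equal n: n = 2·((z_{α/2} + z_β) / d)².
z_{α/2} + z_β = 2.326 + 0.842 = 3.168.
n = 2 × (3.168 / 0.681)² = 2 × 4.652² = 2 × 21.64 = 43.3.
Round up to the next whole participant.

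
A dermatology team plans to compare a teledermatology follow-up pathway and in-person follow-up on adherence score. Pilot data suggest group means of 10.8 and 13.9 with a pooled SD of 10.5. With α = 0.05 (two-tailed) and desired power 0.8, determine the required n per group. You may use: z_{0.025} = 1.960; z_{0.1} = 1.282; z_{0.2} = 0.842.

n = 181 per group

Cohen's d = |M₁ − M₂| / SD_pooled = |10.8 − 13.9| / 10.5 = 3.1 / 10.5 = 0.295.
For two independent groups with equal n: n = 2·((z_{α/2} + z_β) / d)².
z_{α/2} + z_β = 1.960 + 0.842 = 2.802.
n = 2 × (2.802 / 0.295)² = 2 × 9.498² = 2 × 90.22 = 180.4.
Round up to the next whole participant.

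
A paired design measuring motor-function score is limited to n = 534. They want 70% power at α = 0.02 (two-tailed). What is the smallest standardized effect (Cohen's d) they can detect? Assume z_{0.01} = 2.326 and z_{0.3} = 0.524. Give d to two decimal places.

For a single sample (or paired design) of n = 534: d_min = (z_{α/2} + z_β)/√n.
z-sum = 2.326 + 0.524 = 2.850.
d_min = 2.850 / √534 = 2.850 / 23.108 = 0.123.

d_min ≈ 0.12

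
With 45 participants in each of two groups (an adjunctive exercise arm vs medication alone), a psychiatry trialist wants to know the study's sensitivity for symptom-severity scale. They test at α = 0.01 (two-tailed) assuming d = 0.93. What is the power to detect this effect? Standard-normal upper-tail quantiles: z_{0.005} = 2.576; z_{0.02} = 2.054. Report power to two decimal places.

For two equal groups, power = Φ(d·√(n/2) − z_{α/2}).
d·√(n/2) = 0.93 × √(45/2) = 0.93 × 4.743 = 4.411.
z_β = 4.411 − 2.576 = 1.835.
Power = Φ(1.835) = 0.967.

power ≈ 0.97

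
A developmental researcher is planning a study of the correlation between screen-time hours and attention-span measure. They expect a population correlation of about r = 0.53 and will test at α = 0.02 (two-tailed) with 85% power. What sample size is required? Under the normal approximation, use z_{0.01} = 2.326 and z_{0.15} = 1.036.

n = 36

Fisher's z: C = ½·ln((1+r)/(1−r)) = ½·ln(3.2553) = 0.5901.
n = ((z_{α/2} + z_β)/C)² + 3.
(2.326 + 1.036) / 0.5901 = 3.362 / 0.5901 = 5.697.
n = 5.697² + 3 = 32.46 + 3 = 35.5.
Round up.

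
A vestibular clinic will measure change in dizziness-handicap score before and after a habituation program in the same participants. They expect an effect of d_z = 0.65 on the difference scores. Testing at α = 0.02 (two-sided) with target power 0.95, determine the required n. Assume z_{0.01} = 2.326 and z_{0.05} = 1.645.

For a paired (one-sample on differences) test: n = ((z_{α/2} + z_β) / d)².
z_{α/2} + z_β = 2.326 + 1.645 = 3.971.
n = (3.971 / 0.65)² = 6.109² = 37.32.
Round up.

n = 38 pairs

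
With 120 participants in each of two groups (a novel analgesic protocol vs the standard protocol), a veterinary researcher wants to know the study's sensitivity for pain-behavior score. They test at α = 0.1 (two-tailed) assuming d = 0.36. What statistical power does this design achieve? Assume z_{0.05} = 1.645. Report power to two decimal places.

power ≈ 0.87

For two equal groups, power = Φ(d·√(n/2) − z_{α/2}).
d·√(n/2) = 0.36 × √(120/2) = 0.36 × 7.746 = 2.789.
z_β = 2.789 − 1.645 = 1.144.
Power = Φ(1.144) = 0.874.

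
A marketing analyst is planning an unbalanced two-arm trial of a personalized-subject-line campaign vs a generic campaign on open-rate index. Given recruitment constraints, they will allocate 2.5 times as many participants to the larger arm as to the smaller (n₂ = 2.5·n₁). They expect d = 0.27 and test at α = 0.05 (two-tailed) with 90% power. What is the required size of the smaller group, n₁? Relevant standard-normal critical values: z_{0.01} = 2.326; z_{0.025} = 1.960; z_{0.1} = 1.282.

n₁ = 202

With allocation ratio k = n₂/n₁ = 2.5, Var(x̄₁−x̄₂) = σ²(1/n₁ + 1/(k·n₁)) = σ²·(k+1)/(k·n₁).
So n₁ = (1 + 1/k)·((z_{α/2} + z_β)/d)² = 1.400 × (3.242/0.27)².
n₁ = 1.400 × 144.18 = 201.8.
Round up: n₁ = 202, giving n₂ = 2.5 × 202 = 505.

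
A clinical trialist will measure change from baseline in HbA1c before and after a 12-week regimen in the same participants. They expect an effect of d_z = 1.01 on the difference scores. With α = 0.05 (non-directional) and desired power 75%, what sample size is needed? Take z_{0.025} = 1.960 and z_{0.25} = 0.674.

n = 7 pairs

For a paired (one-sample on differences) test: n = ((z_{α/2} + z_β) / d)².
z_{α/2} + z_β = 1.960 + 0.674 = 2.634.
n = (2.634 / 1.01)² = 2.608² = 6.80.
Round up.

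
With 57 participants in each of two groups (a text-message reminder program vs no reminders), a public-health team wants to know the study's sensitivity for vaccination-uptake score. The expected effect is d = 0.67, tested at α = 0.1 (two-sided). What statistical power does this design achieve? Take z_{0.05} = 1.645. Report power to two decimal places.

For two equal groups, power = Φ(d·√(n/2) − z_{α/2}).
d·√(n/2) = 0.67 × √(57/2) = 0.67 × 5.339 = 3.577.
z_β = 3.577 − 1.645 = 1.932.
Power = Φ(1.932) = 0.973.

power ≈ 0.97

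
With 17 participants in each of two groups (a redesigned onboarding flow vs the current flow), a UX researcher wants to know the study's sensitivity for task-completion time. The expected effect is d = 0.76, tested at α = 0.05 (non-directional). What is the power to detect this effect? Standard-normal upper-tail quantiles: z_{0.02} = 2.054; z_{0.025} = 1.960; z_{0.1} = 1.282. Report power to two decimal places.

For two equal groups, power = Φ(d·√(n/2) − z_{α/2}).
d·√(n/2) = 0.76 × √(17/2) = 0.76 × 2.915 = 2.216.
z_β = 2.216 − 1.960 = 0.256.
Power = Φ(0.256) = 0.601.

power ≈ 0.60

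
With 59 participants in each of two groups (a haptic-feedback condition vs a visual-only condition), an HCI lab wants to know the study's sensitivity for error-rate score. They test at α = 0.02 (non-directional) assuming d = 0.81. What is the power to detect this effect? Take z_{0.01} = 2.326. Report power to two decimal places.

power ≈ 0.98

For two equal groups, power = Φ(d·√(n/2) − z_{α/2}).
d·√(n/2) = 0.81 × √(59/2) = 0.81 × 5.431 = 4.399.
z_β = 4.399 − 2.326 = 2.073.
Power = Φ(2.073) = 0.981.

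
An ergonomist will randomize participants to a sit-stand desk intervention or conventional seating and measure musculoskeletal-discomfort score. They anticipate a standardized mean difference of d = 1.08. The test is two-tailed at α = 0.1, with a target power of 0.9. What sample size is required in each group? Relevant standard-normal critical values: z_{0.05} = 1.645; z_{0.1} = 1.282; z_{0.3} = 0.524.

For two independent groups with equal n: n = 2·((z_{α/2} + z_β) / d)².
z_{α/2} + z_β = 1.645 + 1.282 = 2.927.
n = 2 × (2.927 / 1.08)² = 2 × 2.710² = 2 × 7.35 = 14.7.
Round up to the next whole participant.

n = 15 per group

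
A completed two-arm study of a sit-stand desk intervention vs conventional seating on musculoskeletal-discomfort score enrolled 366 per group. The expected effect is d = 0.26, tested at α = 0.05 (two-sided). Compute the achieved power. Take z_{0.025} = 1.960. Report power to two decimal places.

For two equal groups, power = Φ(d·√(n/2) − z_{α/2}).
d·√(n/2) = 0.26 × √(366/2) = 0.26 × 13.528 = 3.517.
z_β = 3.517 − 1.960 = 1.557.
Power = Φ(1.557) = 0.940.

power ≈ 0.94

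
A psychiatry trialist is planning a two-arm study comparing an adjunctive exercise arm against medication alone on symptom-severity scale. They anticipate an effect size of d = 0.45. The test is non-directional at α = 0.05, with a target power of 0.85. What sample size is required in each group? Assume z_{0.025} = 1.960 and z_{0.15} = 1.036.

For two independent groups with equal n: n = 2·((z_{α/2} + z_β) / d)².
z_{α/2} + z_β = 1.960 + 1.036 = 2.996.
n = 2 × (2.996 / 0.45)² = 2 × 6.658² = 2 × 44.33 = 88.7.
Round up to the next whole participant.

n = 89 per group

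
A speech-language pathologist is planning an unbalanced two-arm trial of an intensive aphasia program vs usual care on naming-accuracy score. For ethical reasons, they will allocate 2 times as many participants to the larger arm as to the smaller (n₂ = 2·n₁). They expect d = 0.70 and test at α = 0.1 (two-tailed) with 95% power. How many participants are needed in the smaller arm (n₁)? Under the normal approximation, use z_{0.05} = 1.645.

n₁ = 34

With allocation ratio k = n₂/n₁ = 2, Var(x̄₁−x̄₂) = σ²(1/n₁ + 1/(k·n₁)) = σ²·(k+1)/(k·n₁).
So n₁ = (1 + 1/k)·((z_{α/2} + z_β)/d)² = 1.500 × (3.290/0.70)².
n₁ = 1.500 × 22.09 = 33.1.
Round up: n₁ = 34, giving n₂ = 2 × 34 = 68.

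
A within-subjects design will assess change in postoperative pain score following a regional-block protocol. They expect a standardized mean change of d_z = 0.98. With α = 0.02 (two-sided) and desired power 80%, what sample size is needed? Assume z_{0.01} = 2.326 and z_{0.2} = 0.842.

For a paired (one-sample on differences) test: n = ((z_{α/2} + z_β) / d)².
z_{α/2} + z_β = 2.326 + 0.842 = 3.168.
n = (3.168 / 0.98)² = 3.233² = 10.45.
Round up.

n = 11 pairs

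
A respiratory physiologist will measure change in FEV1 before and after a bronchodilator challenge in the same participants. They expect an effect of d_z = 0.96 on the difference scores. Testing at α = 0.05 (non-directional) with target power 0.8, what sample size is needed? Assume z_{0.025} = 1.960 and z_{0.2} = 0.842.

n = 9 pairs

For a paired (one-sample on differences) test: n = ((z_{α/2} + z_β) / d)².
z_{α/2} + z_β = 1.960 + 0.842 = 2.802.
n = (2.802 / 0.96)² = 2.919² = 8.52.
Round up.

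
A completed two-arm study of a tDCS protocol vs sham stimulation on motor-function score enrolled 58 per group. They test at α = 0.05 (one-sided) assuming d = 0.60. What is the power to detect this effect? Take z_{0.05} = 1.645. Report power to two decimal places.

For two equal groups, power = Φ(d·√(n/2) − z_{α}).
d·√(n/2) = 0.60 × √(58/2) = 0.60 × 5.385 = 3.231.
z_β = 3.231 − 1.645 = 1.586.
Power = Φ(1.586) = 0.944.

power ≈ 0.94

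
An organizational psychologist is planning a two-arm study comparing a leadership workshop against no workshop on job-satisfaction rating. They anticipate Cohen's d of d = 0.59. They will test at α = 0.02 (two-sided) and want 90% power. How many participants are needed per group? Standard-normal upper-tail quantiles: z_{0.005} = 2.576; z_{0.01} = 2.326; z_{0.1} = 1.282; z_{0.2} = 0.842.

n = 75 per group

For two independent groups with equal n: n = 2·((z_{α/2} + z_β) / d)².
z_{α/2} + z_β = 2.326 + 1.282 = 3.608.
n = 2 × (3.608 / 0.59)² = 2 × 6.115² = 2 × 37.40 = 74.8.
Round up to the next whole participant.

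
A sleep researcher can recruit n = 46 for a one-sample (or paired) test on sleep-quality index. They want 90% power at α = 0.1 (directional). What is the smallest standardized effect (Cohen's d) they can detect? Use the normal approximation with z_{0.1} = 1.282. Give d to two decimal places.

d_min ≈ 0.38

For a single sample (or paired design) of n = 46: d_min = (z_{α} + z_β)/√n.
z-sum = 1.282 + 1.282 = 2.564.
d_min = 2.564 / √46 = 2.564 / 6.782 = 0.378.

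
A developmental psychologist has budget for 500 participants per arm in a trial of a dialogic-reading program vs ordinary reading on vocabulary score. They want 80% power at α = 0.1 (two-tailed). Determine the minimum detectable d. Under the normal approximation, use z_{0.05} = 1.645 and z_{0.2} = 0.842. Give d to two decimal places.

For two independent groups of n = 500 each: d_min = (z_{α/2} + z_β)·√(2/n).
z-sum = 1.645 + 0.842 = 2.487.
d_min = 2.487 × √(2/500) = 2.487 × 0.0632 = 0.157.

d_min ≈ 0.16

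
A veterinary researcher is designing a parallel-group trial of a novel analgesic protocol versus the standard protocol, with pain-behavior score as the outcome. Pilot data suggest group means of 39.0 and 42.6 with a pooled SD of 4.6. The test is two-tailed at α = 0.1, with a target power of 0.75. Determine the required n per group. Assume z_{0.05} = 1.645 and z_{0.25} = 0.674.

n = 18 per group

Cohen's d = |M₁ − M₂| / SD_pooled = |39.0 − 42.6| / 4.6 = 3.6 / 4.6 = 0.783.
For two independent groups with equal n: n = 2·((z_{α/2} + z_β) / d)².
z_{α/2} + z_β = 1.645 + 0.674 = 2.319.
n = 2 × (2.319 / 0.783)² = 2 × 2.962² = 2 × 8.77 = 17.5.
Round up to the next whole participant.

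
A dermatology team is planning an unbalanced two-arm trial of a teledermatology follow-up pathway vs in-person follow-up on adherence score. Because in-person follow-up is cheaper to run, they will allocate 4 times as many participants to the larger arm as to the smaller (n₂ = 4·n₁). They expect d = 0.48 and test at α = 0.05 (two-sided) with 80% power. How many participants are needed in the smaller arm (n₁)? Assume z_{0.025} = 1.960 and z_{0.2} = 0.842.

With allocation ratio k = n₂/n₁ = 4, Var(x̄₁−x̄₂) = σ²(1/n₁ + 1/(k·n₁)) = σ²·(k+1)/(k·n₁).
So n₁ = (1 + 1/k)·((z_{α/2} + z_β)/d)² = 1.250 × (2.802/0.48)².
n₁ = 1.250 × 34.08 = 42.6.
Round up: n₁ = 43, giving n₂ = 4 × 43 = 172.

n₁ = 43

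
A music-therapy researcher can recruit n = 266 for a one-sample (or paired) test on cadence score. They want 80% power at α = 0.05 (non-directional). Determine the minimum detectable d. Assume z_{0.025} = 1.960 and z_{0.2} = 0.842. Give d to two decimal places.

For a single sample (or paired design) of n = 266: d_min = (z_{α/2} + z_β)/√n.
z-sum = 1.960 + 0.842 = 2.802.
d_min = 2.802 / √266 = 2.802 / 16.310 = 0.172.

d_min ≈ 0.17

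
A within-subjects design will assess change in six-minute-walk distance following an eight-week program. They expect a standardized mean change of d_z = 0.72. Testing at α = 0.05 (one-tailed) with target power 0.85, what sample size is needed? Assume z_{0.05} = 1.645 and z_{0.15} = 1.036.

For a paired (one-sample on differences) test: n = ((z_{α} + z_β) / d)².
z_{α} + z_β = 1.645 + 1.036 = 2.681.
n = (2.681 / 0.72)² = 3.724² = 13.87.
Round up.

n = 14 pairs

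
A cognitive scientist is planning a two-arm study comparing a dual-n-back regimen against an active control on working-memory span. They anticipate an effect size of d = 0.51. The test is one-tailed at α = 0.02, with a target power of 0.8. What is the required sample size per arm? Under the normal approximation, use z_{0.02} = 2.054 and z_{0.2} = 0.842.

For two independent groups with equal n: n = 2·((z_{α} + z_β) / d)².
z_{α} + z_β = 2.054 + 0.842 = 2.896.
n = 2 × (2.896 / 0.51)² = 2 × 5.678² = 2 × 32.24 = 64.5.
Round up to the next whole participant.

n = 65 per group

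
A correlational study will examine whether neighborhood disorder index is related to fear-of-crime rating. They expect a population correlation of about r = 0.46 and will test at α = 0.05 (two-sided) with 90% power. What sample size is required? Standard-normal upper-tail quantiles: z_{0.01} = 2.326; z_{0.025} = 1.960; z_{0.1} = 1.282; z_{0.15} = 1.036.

n = 46

Fisher's z: C = ½·ln((1+r)/(1−r)) = ½·ln(2.7037) = 0.4973.
n = ((z_{α/2} + z_β)/C)² + 3.
(1.960 + 1.282) / 0.4973 = 3.242 / 0.4973 = 6.519.
n = 6.519² + 3 = 42.50 + 3 = 45.5.
Round up.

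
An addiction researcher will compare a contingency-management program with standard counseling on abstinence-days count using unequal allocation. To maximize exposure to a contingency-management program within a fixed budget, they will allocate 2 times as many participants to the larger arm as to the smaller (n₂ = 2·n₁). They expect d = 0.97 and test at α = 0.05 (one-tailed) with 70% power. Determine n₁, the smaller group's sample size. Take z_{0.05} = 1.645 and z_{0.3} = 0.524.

n₁ = 8

With allocation ratio k = n₂/n₁ = 2, Var(x̄₁−x̄₂) = σ²(1/n₁ + 1/(k·n₁)) = σ²·(k+1)/(k·n₁).
So n₁ = (1 + 1/k)·((z_{α} + z_β)/d)² = 1.500 × (2.169/0.97)².
n₁ = 1.500 × 5.00 = 7.5.
Round up: n₁ = 8, giving n₂ = 2 × 8 = 16.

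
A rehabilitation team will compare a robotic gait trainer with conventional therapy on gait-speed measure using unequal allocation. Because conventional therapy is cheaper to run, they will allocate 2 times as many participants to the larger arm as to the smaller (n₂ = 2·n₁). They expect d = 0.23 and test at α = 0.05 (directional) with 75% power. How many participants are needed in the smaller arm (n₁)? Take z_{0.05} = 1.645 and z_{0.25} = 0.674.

With allocation ratio k = n₂/n₁ = 2, Var(x̄₁−x̄₂) = σ²(1/n₁ + 1/(k·n₁)) = σ²·(k+1)/(k·n₁).
So n₁ = (1 + 1/k)·((z_{α} + z_β)/d)² = 1.500 × (2.319/0.23)².
n₁ = 1.500 × 101.66 = 152.5.
Round up: n₁ = 153, giving n₂ = 2 × 153 = 306.

n₁ = 153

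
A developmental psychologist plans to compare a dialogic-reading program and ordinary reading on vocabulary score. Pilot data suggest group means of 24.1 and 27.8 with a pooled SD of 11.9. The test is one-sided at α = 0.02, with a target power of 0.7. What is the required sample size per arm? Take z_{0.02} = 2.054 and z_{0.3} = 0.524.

Cohen's d = |M₁ − M₂| / SD_pooled = |24.1 − 27.8| / 11.9 = 3.7 / 11.9 = 0.311.
For two independent groups with equal n: n = 2·((z_{α} + z_β) / d)².
z_{α} + z_β = 2.054 + 0.524 = 2.578.
n = 2 × (2.578 / 0.311)² = 2 × 8.289² = 2 × 68.71 = 137.4.
Round up to the next whole participant.

n = 138 per group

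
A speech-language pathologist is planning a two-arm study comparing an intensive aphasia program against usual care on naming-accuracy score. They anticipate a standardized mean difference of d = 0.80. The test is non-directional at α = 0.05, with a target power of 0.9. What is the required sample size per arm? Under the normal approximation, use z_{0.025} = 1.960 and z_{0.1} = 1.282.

n = 33 per group

For two independent groups with equal n: n = 2·((z_{α/2} + z_β) / d)².
z_{α/2} + z_β = 1.960 + 1.282 = 3.242.
n = 2 × (3.242 / 0.80)² = 2 × 4.052² = 2 × 16.42 = 32.8.
Round up to the next whole participant.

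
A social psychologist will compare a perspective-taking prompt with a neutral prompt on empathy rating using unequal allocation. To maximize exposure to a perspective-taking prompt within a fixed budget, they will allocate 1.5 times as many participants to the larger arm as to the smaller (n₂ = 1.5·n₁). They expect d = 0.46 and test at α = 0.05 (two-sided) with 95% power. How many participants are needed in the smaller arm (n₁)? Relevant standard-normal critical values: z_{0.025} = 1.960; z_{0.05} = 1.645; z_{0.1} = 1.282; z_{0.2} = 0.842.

With allocation ratio k = n₂/n₁ = 1.5, Var(x̄₁−x̄₂) = σ²(1/n₁ + 1/(k·n₁)) = σ²·(k+1)/(k·n₁).
So n₁ = (1 + 1/k)·((z_{α/2} + z_β)/d)² = 1.667 × (3.605/0.46)².
n₁ = 1.667 × 61.42 = 102.4.
Round up: n₁ = 103, giving n₂ = ⌈1.5 × 103⌉ = ⌈154.5⌉ = 155.

n₁ = 103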